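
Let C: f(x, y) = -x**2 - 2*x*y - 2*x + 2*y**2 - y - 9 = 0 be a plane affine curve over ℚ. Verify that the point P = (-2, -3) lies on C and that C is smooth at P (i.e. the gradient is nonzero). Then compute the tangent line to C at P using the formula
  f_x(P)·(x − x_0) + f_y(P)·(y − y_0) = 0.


Tangent line at P: 8*x - 9*y - 11 = 0.

Step 1: f(-2, -3) = 0, so P lies on C.
Step 2: partial derivatives
  f_x(x, y) = -2*x - 2*y - 2, f_y(x, y) = -2*x + 4*y - 1.
  f_x(P) = 8, f_y(P) = -9 (gradient nonzero, so P is smooth).
Step 3: tangent line at P: 8·(x − -2) + -9·(y − -3) = 0.
Expanding: 8*x - 9*y - 11 = 0.


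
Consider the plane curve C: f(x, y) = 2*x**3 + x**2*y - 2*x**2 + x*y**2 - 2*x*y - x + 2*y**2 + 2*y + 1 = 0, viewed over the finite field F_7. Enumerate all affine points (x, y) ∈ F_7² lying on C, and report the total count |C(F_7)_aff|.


Affine F_7-points: {(1, 0), (1, 2), (2, 0), (2, 3), (5, 0)}; count = 5.

For each of the 49 pairs (x, y) ∈ F_7², evaluate f(x, y) mod 7. Record the zeros.
  x = 0: [0↦1, 1↦5, 2↦6, 3↦4, 4↦6, 5↦5, 6↦1]  zeros at y ∈ ∅
  x = 1: [0↦0, 1↦4, 2↦0, 3↦2, 4↦3, 5↦3, 6↦2]  zeros at y ∈ {0, 2}
  x = 2: [0↦0, 1↦6, 2↦6, 3↦0, 4↦2, 5↦5, 6↦2]  zeros at y ∈ {0, 3}
  x = 3: [0↦6, 1↦2, 2↦1, 3↦3, 4↦1, 5↦2, 6↦6]  zeros at y ∈ ∅
  x = 4: [0↦2, 1↦4, 2↦4, 3↦2, 4↦5, 5↦6, 6↦5]  zeros at y ∈ ∅
  x = 5: [0↦0, 1↦3, 2↦6, 3↦2, 4↦5, 5↦1, 6↦4]  zeros at y ∈ {0}
  x = 6: [0↦5, 1↦4, 2↦5, 3↦1, 4↦6, 5↦6, 6↦1]  zeros at y ∈ ∅
Collecting zeros: affine points = {(1, 0), (1, 2), (2, 0), (2, 3), (5, 0)}.
Total count |C(F_7)_aff| = 5.


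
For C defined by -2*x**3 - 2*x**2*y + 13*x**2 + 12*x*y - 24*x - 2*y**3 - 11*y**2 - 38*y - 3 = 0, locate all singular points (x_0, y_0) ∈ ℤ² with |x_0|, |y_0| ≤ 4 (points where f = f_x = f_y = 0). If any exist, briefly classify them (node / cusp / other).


Singular points: {(3, -2)}; classification: node.

Compute partial derivatives:
  f_x = -6*x**2 - 4*x*y + 26*x + 12*y - 24.
  f_y = -2*x**2 + 12*x - 6*y**2 - 22*y - 38.
Scan x_0 ∈ {−4, ..., 4}. For each x_0, f_y(x_0, y) is a polynomial in y; find its integer roots y ∈ {−4, ..., 4}, then test f_x and f at those candidates.
  x = -4: f_y(-4, y) = -6*y**2 - 22*y - 118; no integer root y with |y| ≤ 4.
  x = -3: f_y(-3, y) = -6*y**2 - 22*y - 92; no integer root y with |y| ≤ 4.
  x = -2: f_y(-2, y) = -6*y**2 - 22*y - 70; no integer root y with |y| ≤ 4.
  x = -1: f_y(-1, y) = -6*y**2 - 22*y - 52; no integer root y with |y| ≤ 4.
  x = 0: f_y(0, y) = -6*y**2 - 22*y - 38; no integer root y with |y| ≤ 4.
  x = 1: f_y(1, y) = -6*y**2 - 22*y - 28; no integer root y with |y| ≤ 4.
  x = 2: f_y(2, y) = -6*y**2 - 22*y - 22; no integer root y with |y| ≤ 4.
  x = 3: f_y(3, y) = -6*y**2 - 22*y - 20; vanishes at y ∈ {-2}. (3, -2): f_x = 0, f = 0 — SINGULAR.
  x = 4: f_y(4, y) = -6*y**2 - 22*y - 22; no integer root y with |y| ≤ 4.
Only singular point on the grid: (3, -2).
Classify: substitute x = 3 + u, y = -2 + v and expand: f = -2*u**3 - 2*u**2*v - u**2 - 2*v**3 + v**2.
No constant or linear terms (consistent with a singular point). Quadratic part: -u**2 + v**2. Cubic part: -2*u**3 - 2*u**2*v - 2*v**3.
The quadratic part v**2 - u**2 = (v − u)(v + u) splits into two distinct linear factors, so there are two distinct tangent lines y − -2 = ±(x − 3) — this is a node (ordinary double point).
Classification: node.


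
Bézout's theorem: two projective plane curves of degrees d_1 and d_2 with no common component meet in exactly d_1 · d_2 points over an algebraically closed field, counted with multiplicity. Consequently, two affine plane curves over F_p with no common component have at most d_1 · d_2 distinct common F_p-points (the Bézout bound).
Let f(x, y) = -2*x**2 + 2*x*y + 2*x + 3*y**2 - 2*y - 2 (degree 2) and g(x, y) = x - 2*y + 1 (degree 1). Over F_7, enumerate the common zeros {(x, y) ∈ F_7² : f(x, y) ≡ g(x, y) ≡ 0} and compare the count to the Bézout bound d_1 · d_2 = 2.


Common zeros: ∅; count = 0; Bézout bound = 2.

deg(f) = 2, deg(g) = 1, so Bézout bound = 2.
Scan x ∈ F_7. For each x, list the y ∈ F_7 with f(x, y) ≡ 0 and those with g(x, y) ≡ 0 (mod 7); the common zeros in that column are the intersection.
  x = 0: f ≡ 0 at y ∈ {5}; g ≡ 0 at y ∈ {4}; common: ∅.
  x = 1: f ≡ 0 at y ∈ ∅; g ≡ 0 at y ∈ {1}; common: ∅.
  x = 2: f ≡ 0 at y ∈ ∅; g ≡ 0 at y ∈ {5}; common: ∅.
  x = 3: f ≡ 0 at y ∈ {0, 1}; g ≡ 0 at y ∈ {2}; common: ∅.
  x = 4: f ≡ 0 at y ∈ ∅; g ≡ 0 at y ∈ {6}; common: ∅.
  x = 5: f ≡ 0 at y ∈ {0, 2}; g ≡ 0 at y ∈ {3}; common: ∅.
  x = 6: f ≡ 0 at y ∈ {1, 5}; g ≡ 0 at y ∈ {0}; common: ∅.
Collecting: common zeros = ∅, so the count is 0.
Comparison with the Bézout bound: 0 ≤ 2 = deg(f)·deg(g), as expected for curves with no common component (the affine F_7-count falls short of the bound because intersections may lie at infinity, over extension fields, or carry multiplicity).


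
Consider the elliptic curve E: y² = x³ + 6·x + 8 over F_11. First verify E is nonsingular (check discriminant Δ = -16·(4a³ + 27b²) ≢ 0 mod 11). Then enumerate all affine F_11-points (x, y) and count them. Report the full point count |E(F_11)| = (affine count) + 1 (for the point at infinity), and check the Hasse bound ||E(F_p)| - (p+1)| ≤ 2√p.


Affine points = {(1, 2), (1, 9), (3, 3), (3, 8), (5, 3), (5, 8), (10, 1), (10, 10)}; affine count = 8; |E(F_11)| = 9.

Discriminant check: Δ ∝ 4a³ + 27b² = 4·6³ + 27·8² = 4·216 + 27·64 ≡ 7 (mod 11). Nonzero ⇒ E is nonsingular.
For each x ∈ F_11, compute rhs = x³ + 6·x + 8 mod 11, then count y ∈ F_11 with y² ≡ rhs.
  x = 0: rhs = 8, matching y values: none (0 points).
  x = 1: rhs = 4, matching y values: 2, 9 (2 points).
  x = 2: rhs = 6, matching y values: none (0 points).
  x = 3: rhs = 9, matching y values: 3, 8 (2 points).
  x = 4: rhs = 8, matching y values: none (0 points).
  x = 5: rhs = 9, matching y values: 3, 8 (2 points).
  x = 6: rhs = 7, matching y values: none (0 points).
  x = 7: rhs = 8, matching y values: none (0 points).
  x = 8: rhs = 7, matching y values: none (0 points).
  x = 9: rhs = 10, matching y values: none (0 points).
  x = 10: rhs = 1, matching y values: 1, 10 (2 points).
Total affine count: 8.
Full point count |E(F_11)| = 8 + 1 = 9.
Hasse bound: |9 − (11+1)| = |-3| = 3 ≤ 2√11 ≈ 6.6332 ✓.


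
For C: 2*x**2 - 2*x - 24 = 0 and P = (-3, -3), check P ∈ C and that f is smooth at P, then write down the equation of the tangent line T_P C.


Tangent line at P: -14*x - 42 = 0.

Step 1: f(-3, -3) = 0, so P lies on C.
Step 2: partial derivatives
  f_x(x, y) = 4*x - 2, f_y(x, y) = 0.
  f_x(P) = -14, f_y(P) = 0 (gradient nonzero, so P is smooth).
Step 3: tangent line at P: -14·(x − -3) + 0·(y − -3) = 0.
Expanding: -14*x - 42 = 0.


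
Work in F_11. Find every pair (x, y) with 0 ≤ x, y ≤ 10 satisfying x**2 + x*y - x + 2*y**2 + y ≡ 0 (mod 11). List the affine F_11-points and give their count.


Affine F_11-points: {(0, 0), (0, 5), (1, 0), (1, 10), (2, 7), (2, 8), (3, 2), (3, 7), (7, 2), (7, 5)}; count = 10.

For each of the 121 pairs (x, y) ∈ F_11², evaluate f(x, y) mod 11. Record the zeros.
  x = 0: [0↦0, 1↦3, 2↦10, 3↦10, 4↦3, 5↦0, 6↦1, 7↦6, 8↦4, 9↦6, 10↦1]  zeros at y ∈ {0, 5}
  x = 1: [0↦0, 1↦4, 2↦1, 3↦2, 4↦7, 5↦5, 6↦7, 7↦2, 8↦1, 9↦4, 10↦0]  zeros at y ∈ {0, 10}
  x = 2: [0↦2, 1↦7, 2↦5, 3↦7, 4↦2, 5↦1, 6↦4, 7↦0, 8↦0, 9↦4, 10↦1]  zeros at y ∈ {7, 8}
  x = 3: [0↦6, 1↦1, 2↦0, 3↦3, 4↦10, 5↦10, 6↦3, 7↦0, 8↦1, 9↦6, 10↦4]  zeros at y ∈ {2, 7}
  x = 4: [0↦1, 1↦8, 2↦8, 3↦1, 4↦9, 5↦10, 6↦4, 7↦2, 8↦4, 9↦10, 10↦9]  zeros at y ∈ ∅
  x = 5: [0↦9, 1↦6, 2↦7, 3↦1, 4↦10, 5↦1, 6↦7, 7↦6, 8↦9, 9↦5, 10↦5]  zeros at y ∈ ∅
  x = 6: [0↦8, 1↦6, 2↦8, 3↦3, 4↦2, 5↦5, 6↦1, 7↦1, 8↦5, 9↦2, 10↦3]  zeros at y ∈ ∅
  x = 7: [0↦9, 1↦8, 2↦0, 3↦7, 4↦7, 5↦0, 6↦8, 7↦9, 8↦3, 9↦1, 10↦3]  zeros at y ∈ {2, 5}
  x = 8: [0↦1, 1↦1, 2↦5, 3↦2, 4↦3, 5↦8, 6↦6, 7↦8, 8↦3, 9↦2, 10↦5]  zeros at y ∈ ∅
  x = 9: [0↦6, 1↦7, 2↦1, 3↦10, 4↦1, 5↦7, 6↦6, 7↦9, 8↦5, 9↦5, 10↦9]  zeros at y ∈ ∅
  x = 10: [0↦2, 1↦4, 2↦10, 3↦9, 4↦1, 5↦8, 6↦8, 7↦1, 8↦9, 9↦10, 10↦4]  zeros at y ∈ ∅
Collecting zeros: affine points = {(0, 0), (0, 5), (1, 0), (1, 10), (2, 7), (2, 8), (3, 2), (3, 7), (7, 2), (7, 5)}.
Total count |C(F_11)_aff| = 10.


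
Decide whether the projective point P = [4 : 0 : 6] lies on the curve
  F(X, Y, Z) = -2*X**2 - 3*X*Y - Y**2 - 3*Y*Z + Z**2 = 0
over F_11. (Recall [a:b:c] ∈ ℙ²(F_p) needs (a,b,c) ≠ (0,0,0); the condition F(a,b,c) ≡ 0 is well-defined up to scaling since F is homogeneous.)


F(4,0,6) ≡ 4 (mod 11); P is NOT on the curve.

Evaluate F(4, 0, 6) term-by-term (mod 11).
  -2*X**2 ↦ -2·16·1·1 = -32
  -3*X*Y ↦ -3·4·0·1 = 0
  -Y**2 ↦ -1·1·0·1 = 0
  -3*Y*Z ↦ -3·1·0·6 = 0
  Z**2 ↦ 1·1·1·36 = 36
Sum: F(4, 0, 6) = (-32) + (0) + (0) + (0) + (36) = 4.
Reducing mod 11: 4 ≡ 4 (mod 11).
Since F(a, b, c) ≡ 4 ≠ 0 (mod 11), P does NOT lie on the curve.


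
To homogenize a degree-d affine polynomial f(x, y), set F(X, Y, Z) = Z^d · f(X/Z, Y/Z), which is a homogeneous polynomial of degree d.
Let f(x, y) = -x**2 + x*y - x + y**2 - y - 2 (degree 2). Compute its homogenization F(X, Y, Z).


F(X, Y, Z) = -X**2 + X*Y - X*Z + Y**2 - Y*Z - 2*Z**2

deg(f) = 2.
Substitute x = X/Z, y = Y/Z into f, then multiply by Z^2.
  monomial -1·x^2·y^0 ↦ -1·X^2·Y^0·Z^0.
  monomial 1·x^1·y^1 ↦ 1·X^1·Y^1·Z^0.
  monomial -1·x^1·y^0 ↦ -1·X^1·Y^0·Z^1.
  monomial 1·x^0·y^2 ↦ 1·X^0·Y^2·Z^0.
  monomial -1·x^0·y^1 ↦ -1·X^0·Y^1·Z^1.
  monomial -2·x^0·y^0 ↦ -2·X^0·Y^0·Z^2.
Collecting: F(X, Y, Z) = -X**2 + X*Y - X*Z + Y**2 - Y*Z - 2*Z**2.


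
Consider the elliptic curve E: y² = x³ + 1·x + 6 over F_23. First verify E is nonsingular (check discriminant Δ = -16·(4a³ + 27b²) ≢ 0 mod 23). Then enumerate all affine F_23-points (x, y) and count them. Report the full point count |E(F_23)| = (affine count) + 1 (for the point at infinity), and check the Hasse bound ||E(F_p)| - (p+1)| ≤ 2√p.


Affine points = {(0, 11), (0, 12), (1, 10), (1, 13), (2, 4), (2, 19), (3, 6), (3, 17), (9, 10), (9, 13), (10, 2), (10, 21), (13, 10), (13, 13), (14, 2), (14, 21), (16, 1), (16, 22), (22, 2), (22, 21)}; affine count = 20; |E(F_23)| = 21.

Discriminant check: Δ ∝ 4a³ + 27b² = 4·1³ + 27·6² = 4·1 + 27·36 ≡ 10 (mod 23). Nonzero ⇒ E is nonsingular.
For each x ∈ F_23, compute rhs = x³ + 1·x + 6 mod 23, then count y ∈ F_23 with y² ≡ rhs.
  x = 0: rhs = 6, matching y values: 11, 12 (2 points).
  x = 1: rhs = 8, matching y values: 10, 13 (2 points).
  x = 2: rhs = 16, matching y values: 4, 19 (2 points).
  x = 3: rhs = 13, matching y values: 6, 17 (2 points).
  x = 4: rhs = 5, matching y values: none (0 points).
  x = 5: rhs = 21, matching y values: none (0 points).
  x = 6: rhs = 21, matching y values: none (0 points).
  x = 7: rhs = 11, matching y values: none (0 points).
  x = 8: rhs = 20, matching y values: none (0 points).
  x = 9: rhs = 8, matching y values: 10, 13 (2 points).
  x = 10: rhs = 4, matching y values: 2, 21 (2 points).
  x = 11: rhs = 14, matching y values: none (0 points).
  x = 12: rhs = 21, matching y values: none (0 points).
  x = 13: rhs = 8, matching y values: 10, 13 (2 points).
  x = 14: rhs = 4, matching y values: 2, 21 (2 points).
  x = 15: rhs = 15, matching y values: none (0 points).
  x = 16: rhs = 1, matching y values: 1, 22 (2 points).
  x = 17: rhs = 14, matching y values: none (0 points).
  x = 18: rhs = 14, matching y values: none (0 points).
  x = 19: rhs = 7, matching y values: none (0 points).
  x = 20: rhs = 22, matching y values: none (0 points).
  x = 21: rhs = 19, matching y values: none (0 points).
  x = 22: rhs = 4, matching y values: 2, 21 (2 points).
Total affine count: 20.
Full point count |E(F_23)| = 20 + 1 = 21.
Hasse bound: |21 − (23+1)| = |-3| = 3 ≤ 2√23 ≈ 9.5917 ✓.


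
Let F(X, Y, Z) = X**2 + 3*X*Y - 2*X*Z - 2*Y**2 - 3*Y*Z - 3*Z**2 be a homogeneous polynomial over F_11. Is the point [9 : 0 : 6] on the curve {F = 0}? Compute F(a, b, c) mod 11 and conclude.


F(9,0,6) ≡ 8 (mod 11); P is NOT on the curve.

Evaluate F(9, 0, 6) term-by-term (mod 11).
  X**2 ↦ 1·81·1·1 = 81
  3*X*Y ↦ 3·9·0·1 = 0
  -2*X*Z ↦ -2·9·1·6 = -108
  -2*Y**2 ↦ -2·1·0·1 = 0
  -3*Y*Z ↦ -3·1·0·6 = 0
  -3*Z**2 ↦ -3·1·1·36 = -108
Sum: F(9, 0, 6) = (81) + (0) + (-108) + (0) + (0) + (-108) = -135.
Reducing mod 11: -135 ≡ 8 (mod 11).
Since F(a, b, c) ≡ 8 ≠ 0 (mod 11), P does NOT lie on the curve.


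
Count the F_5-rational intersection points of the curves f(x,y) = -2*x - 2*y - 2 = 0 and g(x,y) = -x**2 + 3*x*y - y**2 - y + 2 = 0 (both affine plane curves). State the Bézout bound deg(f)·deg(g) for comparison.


Common zeros: {(3, 1)}; count = 1; Bézout bound = 2.

deg(f) = 1, deg(g) = 2, so Bézout bound = 2.
Scan x ∈ F_5. For each x, list the y ∈ F_5 with f(x, y) ≡ 0 and those with g(x, y) ≡ 0 (mod 5); the common zeros in that column are the intersection.
  x = 0: f ≡ 0 at y ∈ {4}; g ≡ 0 at y ∈ {1, 3}; common: ∅.
  x = 1: f ≡ 0 at y ∈ {3}; g ≡ 0 at y ∈ ∅; common: ∅.
  x = 2: f ≡ 0 at y ∈ {2}; g ≡ 0 at y ∈ ∅; common: ∅.
  x = 3: f ≡ 0 at y ∈ {1}; g ≡ 0 at y ∈ {1, 2}; common: {1}.
  x = 4: f ≡ 0 at y ∈ {0}; g ≡ 0 at y ∈ {3}; common: ∅.
Collecting: common zeros = {(3, 1)}, so the count is 1.
Comparison with the Bézout bound: 1 ≤ 2 = deg(f)·deg(g), as expected for curves with no common component (the affine F_5-count falls short of the bound because intersections may lie at infinity, over extension fields, or carry multiplicity).


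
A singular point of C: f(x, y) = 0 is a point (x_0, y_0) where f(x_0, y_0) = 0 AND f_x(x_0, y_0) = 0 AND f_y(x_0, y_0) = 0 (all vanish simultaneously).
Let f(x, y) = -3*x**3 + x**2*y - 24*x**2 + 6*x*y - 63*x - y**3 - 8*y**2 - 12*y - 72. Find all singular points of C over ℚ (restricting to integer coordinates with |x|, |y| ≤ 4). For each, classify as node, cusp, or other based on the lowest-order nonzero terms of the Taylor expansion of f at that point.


Singular points: {(-3, -3)}; classification: cusp.

Compute partial derivatives:
  f_x = -9*x**2 + 2*x*y - 48*x + 6*y - 63.
  f_y = x**2 + 6*x - 3*y**2 - 16*y - 12.
Scan x_0 ∈ {−4, ..., 4}. For each x_0, f_y(x_0, y) is a polynomial in y; find its integer roots y ∈ {−4, ..., 4}, then test f_x and f at those candidates.
  x = -4: f_y(-4, y) = -3*y**2 - 16*y - 20; vanishes at y ∈ {-2}. (-4, -2): f_x = -11 ≠ 0.
  x = -3: f_y(-3, y) = -3*y**2 - 16*y - 21; vanishes at y ∈ {-3}. (-3, -3): f_x = 0, f = 0 — SINGULAR.
  x = -2: f_y(-2, y) = -3*y**2 - 16*y - 20; vanishes at y ∈ {-2}. (-2, -2): f_x = -7 ≠ 0.
  x = -1: f_y(-1, y) = -3*y**2 - 16*y - 17; no integer root y with |y| ≤ 4.
  x = 0: f_y(0, y) = -3*y**2 - 16*y - 12; no integer root y with |y| ≤ 4.
  x = 1: f_y(1, y) = -3*y**2 - 16*y - 5; no integer root y with |y| ≤ 4.
  x = 2: f_y(2, y) = -3*y**2 - 16*y + 4; no integer root y with |y| ≤ 4.
  x = 3: f_y(3, y) = -3*y**2 - 16*y + 15; no integer root y with |y| ≤ 4.
  x = 4: f_y(4, y) = -3*y**2 - 16*y + 28; no integer root y with |y| ≤ 4.
Only singular point on the grid: (-3, -3).
Classify: substitute x = -3 + u, y = -3 + v and expand: f = -3*u**3 + u**2*v - v**3 + v**2.
No constant or linear terms (consistent with a singular point). Quadratic part: v**2. Cubic part: -3*u**3 + u**2*v - v**3.
The quadratic part v**2 is a perfect square, so there is a single (double) tangent line v = 0, i.e. y = -3. Restricting the cubic part to that line (v = 0) leaves -3*u**3 ≠ 0, so f is not divisible by v and the branch is v² ≈ 3*u**3 to lowest order — this is a cusp.
Classification: cusp.


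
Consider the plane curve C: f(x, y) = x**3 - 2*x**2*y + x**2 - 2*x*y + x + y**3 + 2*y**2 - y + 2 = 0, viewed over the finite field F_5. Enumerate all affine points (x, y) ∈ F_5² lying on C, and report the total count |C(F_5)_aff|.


Affine F_5-points: {(1, 0), (1, 3), (2, 4), (4, 2)}; count = 4.

For each of the 25 pairs (x, y) ∈ F_5², evaluate f(x, y) mod 5. Record the zeros.
  x = 0: [0↦2, 1↦4, 2↦1, 3↦4, 4↦4]  zeros at y ∈ ∅
  x = 1: [0↦0, 1↦3, 2↦1, 3↦0, 4↦1]  zeros at y ∈ {0, 3}
  x = 2: [0↦1, 1↦1, 2↦1, 3↦2, 4↦0]  zeros at y ∈ {4}
  x = 3: [0↦1, 1↦4, 2↦2, 3↦1, 4↦2]  zeros at y ∈ ∅
  x = 4: [0↦1, 1↦3, 2↦0, 3↦3, 4↦3]  zeros at y ∈ {2}
Collecting zeros: affine points = {(1, 0), (1, 3), (2, 4), (4, 2)}.
Total count |C(F_5)_aff| = 4.


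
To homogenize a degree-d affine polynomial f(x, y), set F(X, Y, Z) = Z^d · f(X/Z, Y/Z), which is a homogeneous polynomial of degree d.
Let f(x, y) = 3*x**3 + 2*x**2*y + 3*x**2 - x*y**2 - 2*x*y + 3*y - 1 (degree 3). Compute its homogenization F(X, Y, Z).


F(X, Y, Z) = 3*X**3 + 2*X**2*Y + 3*X**2*Z - X*Y**2 - 2*X*Y*Z + 3*Y*Z**2 - Z**3

deg(f) = 3.
Substitute x = X/Z, y = Y/Z into f, then multiply by Z^3.
  monomial 3·x^3·y^0 ↦ 3·X^3·Y^0·Z^0.
  monomial 2·x^2·y^1 ↦ 2·X^2·Y^1·Z^0.
  monomial 3·x^2·y^0 ↦ 3·X^2·Y^0·Z^1.
  monomial -1·x^1·y^2 ↦ -1·X^1·Y^2·Z^0.
  monomial -2·x^1·y^1 ↦ -2·X^1·Y^1·Z^1.
  monomial 3·x^0·y^1 ↦ 3·X^0·Y^1·Z^2.
  monomial -1·x^0·y^0 ↦ -1·X^0·Y^0·Z^3.
Collecting: F(X, Y, Z) = 3*X**3 + 2*X**2*Y + 3*X**2*Z - X*Y**2 - 2*X*Y*Z + 3*Y*Z**2 - Z**3.


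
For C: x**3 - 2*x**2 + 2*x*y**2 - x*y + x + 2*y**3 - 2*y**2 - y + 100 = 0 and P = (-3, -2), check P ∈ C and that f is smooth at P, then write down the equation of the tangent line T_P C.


Tangent line at P: 50*x + 58*y + 266 = 0.

Step 1: f(-3, -2) = 0, so P lies on C.
Step 2: partial derivatives
  f_x(x, y) = 3*x**2 - 4*x + 2*y**2 - y + 1, f_y(x, y) = 4*x*y - x + 6*y**2 - 4*y - 1.
  f_x(P) = 50, f_y(P) = 58 (gradient nonzero, so P is smooth).
Step 3: tangent line at P: 50·(x − -3) + 58·(y − -2) = 0.
Expanding: 50*x + 58*y + 266 = 0.


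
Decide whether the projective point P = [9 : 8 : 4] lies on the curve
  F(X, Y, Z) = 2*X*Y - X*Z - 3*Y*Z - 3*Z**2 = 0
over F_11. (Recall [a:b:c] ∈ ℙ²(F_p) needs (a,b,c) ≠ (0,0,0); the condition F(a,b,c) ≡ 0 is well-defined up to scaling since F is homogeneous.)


F(9,8,4) ≡ 8 (mod 11); P is NOT on the curve.

Evaluate F(9, 8, 4) term-by-term (mod 11).
  2*X*Y ↦ 2·9·8·1 = 144
  -X*Z ↦ -1·9·1·4 = -36
  -3*Y*Z ↦ -3·1·8·4 = -96
  -3*Z**2 ↦ -3·1·1·16 = -48
Sum: F(9, 8, 4) = (144) + (-36) + (-96) + (-48) = -36.
Reducing mod 11: -36 ≡ 8 (mod 11).
Since F(a, b, c) ≡ 8 ≠ 0 (mod 11), P does NOT lie on the curve.


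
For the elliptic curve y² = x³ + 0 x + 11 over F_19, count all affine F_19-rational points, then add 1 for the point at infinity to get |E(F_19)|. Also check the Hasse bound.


Affine points = {(0, 7), (0, 12), (2, 0), (3, 0), (10, 2), (10, 17), (13, 2), (13, 17), (14, 0), (15, 2), (15, 17)}; affine count = 11; |E(F_19)| = 12.

Discriminant check: Δ ∝ 4a³ + 27b² = 4·0³ + 27·11² = 4·0 + 27·121 ≡ 18 (mod 19). Nonzero ⇒ E is nonsingular.
For each x ∈ F_19, compute rhs = x³ + 0·x + 11 mod 19, then count y ∈ F_19 with y² ≡ rhs.
  x = 0: rhs = 11, matching y values: 7, 12 (2 points).
  x = 1: rhs = 12, matching y values: none (0 points).
  x = 2: rhs = 0, matching y values: 0 (1 points).
  x = 3: rhs = 0, matching y values: 0 (1 points).
  x = 4: rhs = 18, matching y values: none (0 points).
  x = 5: rhs = 3, matching y values: none (0 points).
  x = 6: rhs = 18, matching y values: none (0 points).
  x = 7: rhs = 12, matching y values: none (0 points).
  x = 8: rhs = 10, matching y values: none (0 points).
  x = 9: rhs = 18, matching y values: none (0 points).
  x = 10: rhs = 4, matching y values: 2, 17 (2 points).
  x = 11: rhs = 12, matching y values: none (0 points).
  x = 12: rhs = 10, matching y values: none (0 points).
  x = 13: rhs = 4, matching y values: 2, 17 (2 points).
  x = 14: rhs = 0, matching y values: 0 (1 points).
  x = 15: rhs = 4, matching y values: 2, 17 (2 points).
  x = 16: rhs = 3, matching y values: none (0 points).
  x = 17: rhs = 3, matching y values: none (0 points).
  x = 18: rhs = 10, matching y values: none (0 points).
Total affine count: 11.
Full point count |E(F_19)| = 11 + 1 = 12.
Hasse bound: |12 − (19+1)| = |-8| = 8 ≤ 2√19 ≈ 8.7178 ✓.


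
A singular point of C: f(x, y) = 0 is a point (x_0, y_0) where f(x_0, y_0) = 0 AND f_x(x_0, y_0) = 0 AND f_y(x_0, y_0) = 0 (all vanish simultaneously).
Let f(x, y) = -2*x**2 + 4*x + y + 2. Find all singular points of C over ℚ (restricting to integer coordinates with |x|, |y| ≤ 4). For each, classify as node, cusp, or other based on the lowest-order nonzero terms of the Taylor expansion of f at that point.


No singular points in the scanned grid; C is smooth there.

Compute partial derivatives:
  f_x = 4 - 4*x.
  f_y = 1.
f_y = 1 is a nonzero constant, so f_y never vanishes: no point (x, y) can satisfy f = f_x = f_y = 0. In particular no (x, y) ∈ {−4, ..., 4}² is singular; the curve is smooth.


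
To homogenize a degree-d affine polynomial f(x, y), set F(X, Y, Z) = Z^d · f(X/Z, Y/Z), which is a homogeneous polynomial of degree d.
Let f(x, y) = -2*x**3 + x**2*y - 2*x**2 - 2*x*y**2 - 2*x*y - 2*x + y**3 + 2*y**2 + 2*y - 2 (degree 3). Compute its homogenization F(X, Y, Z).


F(X, Y, Z) = -2*X**3 + X**2*Y - 2*X**2*Z - 2*X*Y**2 - 2*X*Y*Z - 2*X*Z**2 + Y**3 + 2*Y**2*Z + 2*Y*Z**2 - 2*Z**3

deg(f) = 3.
Substitute x = X/Z, y = Y/Z into f, then multiply by Z^3.
  monomial -2·x^3·y^0 ↦ -2·X^3·Y^0·Z^0.
  monomial 1·x^2·y^1 ↦ 1·X^2·Y^1·Z^0.
  monomial -2·x^2·y^0 ↦ -2·X^2·Y^0·Z^1.
  monomial -2·x^1·y^2 ↦ -2·X^1·Y^2·Z^0.
  monomial -2·x^1·y^1 ↦ -2·X^1·Y^1·Z^1.
  monomial -2·x^1·y^0 ↦ -2·X^1·Y^0·Z^2.
  monomial 1·x^0·y^3 ↦ 1·X^0·Y^3·Z^0.
  monomial 2·x^0·y^2 ↦ 2·X^0·Y^2·Z^1.
  monomial 2·x^0·y^1 ↦ 2·X^0·Y^1·Z^2.
  monomial -2·x^0·y^0 ↦ -2·X^0·Y^0·Z^3.
Collecting: F(X, Y, Z) = -2*X**3 + X**2*Y - 2*X**2*Z - 2*X*Y**2 - 2*X*Y*Z - 2*X*Z**2 + Y**3 + 2*Y**2*Z + 2*Y*Z**2 - 2*Z**3.


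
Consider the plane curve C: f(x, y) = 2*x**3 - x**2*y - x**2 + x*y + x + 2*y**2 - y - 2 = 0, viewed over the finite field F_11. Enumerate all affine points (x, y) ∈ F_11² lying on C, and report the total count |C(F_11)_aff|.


Affine F_11-points: {(1, 0), (1, 6), (2, 1), (2, 6), (3, 10), (4, 5), (4, 7), (5, 1), (5, 4), (6, 4), (6, 6), (8, 4), (8, 8)}; count = 13.

For each of the 121 pairs (x, y) ∈ F_11², evaluate f(x, y) mod 11. Record the zeros.
  x = 0: [0↦9, 1↦10, 2↦4, 3↦2, 4↦4, 5↦10, 6↦9, 7↦1, 8↦8, 9↦8, 10↦1]  zeros at y ∈ ∅
  x = 1: [0↦0, 1↦1, 2↦6, 3↦4, 4↦6, 5↦1, 6↦0, 7↦3, 8↦10, 9↦10, 10↦3]  zeros at y ∈ {0, 6}
  x = 2: [0↦1, 1↦0, 2↦3, 3↦10, 4↦10, 5↦3, 6↦0, 7↦1, 8↦6, 9↦4, 10↦6]  zeros at y ∈ {1, 6}
  x = 3: [0↦2, 1↦8, 2↦7, 3↦10, 4↦6, 5↦6, 6↦10, 7↦7, 8↦8, 9↦2, 10↦0]  zeros at y ∈ {10}
  x = 4: [0↦4, 1↦4, 2↦8, 3↦5, 4↦6, 5↦0, 6↦9, 7↦0, 8↦6, 9↦5, 10↦8]  zeros at y ∈ {5, 7}
  x = 5: [0↦8, 1↦0, 2↦7, 3↦7, 4↦0, 5↦8, 6↦9, 7↦3, 8↦1, 9↦3, 10↦9]  zeros at y ∈ {1, 4}
  x = 6: [0↦4, 1↦8, 2↦5, 3↦6, 4↦0, 5↦9, 6↦0, 7↦6, 8↦5, 9↦8, 10↦4]  zeros at y ∈ {4, 6}
  x = 7: [0↦4, 1↦7, 2↦3, 3↦3, 4↦7, 5↦4, 6↦5, 7↦10, 8↦8, 9↦10, 10↦5]  zeros at y ∈ ∅
  x = 8: [0↦9, 1↦9, 2↦2, 3↦10, 4↦0, 5↦5, 6↦3, 7↦5, 8↦0, 9↦10, 10↦2]  zeros at y ∈ {4, 8}
  x = 9: [0↦9, 1↦4, 2↦3, 3↦6, 4↦2, 5↦2, 6↦6, 7↦3, 8↦4, 9↦9, 10↦7]  zeros at y ∈ ∅
  x = 10: [0↦5, 1↦4, 2↦7, 3↦3, 4↦3, 5↦7, 6↦4, 7↦5, 8↦10, 9↦8, 10↦10]  zeros at y ∈ ∅
Collecting zeros: affine points = {(1, 0), (1, 6), (2, 1), (2, 6), (3, 10), (4, 5), (4, 7), (5, 1), (5, 4), (6, 4), (6, 6), (8, 4), (8, 8)}.
Total count |C(F_11)_aff| = 13.


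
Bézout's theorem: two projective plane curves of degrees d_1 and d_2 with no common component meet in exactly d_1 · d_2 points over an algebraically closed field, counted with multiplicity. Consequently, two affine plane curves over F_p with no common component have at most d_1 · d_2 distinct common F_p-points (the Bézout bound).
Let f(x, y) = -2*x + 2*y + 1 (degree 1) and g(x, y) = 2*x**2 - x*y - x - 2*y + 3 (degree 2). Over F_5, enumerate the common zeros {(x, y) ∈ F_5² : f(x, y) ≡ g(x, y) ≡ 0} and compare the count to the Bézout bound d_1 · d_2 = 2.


Common zeros: {(1, 3), (4, 1)}; count = 2; Bézout bound = 2.

deg(f) = 1, deg(g) = 2, so Bézout bound = 2.
Scan x ∈ F_5. For each x, list the y ∈ F_5 with f(x, y) ≡ 0 and those with g(x, y) ≡ 0 (mod 5); the common zeros in that column are the intersection.
  x = 0: f ≡ 0 at y ∈ {2}; g ≡ 0 at y ∈ {4}; common: ∅.
  x = 1: f ≡ 0 at y ∈ {3}; g ≡ 0 at y ∈ {3}; common: {3}.
  x = 2: f ≡ 0 at y ∈ {4}; g ≡ 0 at y ∈ {1}; common: ∅.
  x = 3: f ≡ 0 at y ∈ {0}; g ≡ 0 at y ∈ ∅; common: ∅.
  x = 4: f ≡ 0 at y ∈ {1}; g ≡ 0 at y ∈ {1}; common: {1}.
Collecting: common zeros = {(1, 3), (4, 1)}, so the count is 2.
Comparison with the Bézout bound: 2 ≤ 2 = deg(f)·deg(g), as expected for curves with no common component (the bound is attained).


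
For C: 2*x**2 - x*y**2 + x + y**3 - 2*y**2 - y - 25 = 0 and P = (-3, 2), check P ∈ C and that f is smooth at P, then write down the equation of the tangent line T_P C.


Tangent line at P: -15*x + 15*y - 75 = 0.

Step 1: f(-3, 2) = 0, so P lies on C.
Step 2: partial derivatives
  f_x(x, y) = 4*x - y**2 + 1, f_y(x, y) = -2*x*y + 3*y**2 - 4*y - 1.
  f_x(P) = -15, f_y(P) = 15 (gradient nonzero, so P is smooth).
Step 3: tangent line at P: -15·(x − -3) + 15·(y − 2) = 0.
Expanding: -15*x + 15*y - 75 = 0.


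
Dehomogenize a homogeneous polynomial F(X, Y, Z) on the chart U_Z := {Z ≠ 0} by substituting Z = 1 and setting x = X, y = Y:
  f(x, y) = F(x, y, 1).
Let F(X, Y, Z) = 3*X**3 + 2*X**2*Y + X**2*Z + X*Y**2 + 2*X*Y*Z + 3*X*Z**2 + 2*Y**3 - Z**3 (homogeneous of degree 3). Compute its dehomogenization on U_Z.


f(x, y) = 3*x**3 + 2*x**2*y + x**2 + x*y**2 + 2*x*y + 3*x + 2*y**3 - 1

On U_Z we set Z = 1. Each monomial c·X^i·Y^j·Z^k in F becomes c·x^i·y^j·1^k = c·x^i·y^j.
Substituting Z = 1: F(X, Y, 1) = 3*x**3 + 2*x**2*y + x**2 + x*y**2 + 2*x*y + 3*x + 2*y**3 - 1.
Note: deg(f) ≤ deg(F) = 3; strict inequality happens when F is divisible by Z (lost terms).


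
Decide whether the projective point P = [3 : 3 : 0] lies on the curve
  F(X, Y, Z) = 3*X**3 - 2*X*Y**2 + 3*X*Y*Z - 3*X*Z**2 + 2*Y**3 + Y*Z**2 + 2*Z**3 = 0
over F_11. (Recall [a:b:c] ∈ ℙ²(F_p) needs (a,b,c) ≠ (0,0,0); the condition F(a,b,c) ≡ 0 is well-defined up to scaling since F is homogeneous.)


F(3,3,0) ≡ 4 (mod 11); P is NOT on the curve.

Evaluate F(3, 3, 0) term-by-term (mod 11).
  3*X**3 ↦ 3·27·1·1 = 81
  -2*X*Y**2 ↦ -2·3·9·1 = -54
  3*X*Y*Z ↦ 3·3·3·0 = 0
  -3*X*Z**2 ↦ -3·3·1·0 = 0
  2*Y**3 ↦ 2·1·27·1 = 54
  Y*Z**2 ↦ 1·1·3·0 = 0
  2*Z**3 ↦ 2·1·1·0 = 0
Sum: F(3, 3, 0) = (81) + (-54) + (0) + (0) + (54) + (0) + (0) = 81.
Reducing mod 11: 81 ≡ 4 (mod 11).
Since F(a, b, c) ≡ 4 ≠ 0 (mod 11), P does NOT lie on the curve.


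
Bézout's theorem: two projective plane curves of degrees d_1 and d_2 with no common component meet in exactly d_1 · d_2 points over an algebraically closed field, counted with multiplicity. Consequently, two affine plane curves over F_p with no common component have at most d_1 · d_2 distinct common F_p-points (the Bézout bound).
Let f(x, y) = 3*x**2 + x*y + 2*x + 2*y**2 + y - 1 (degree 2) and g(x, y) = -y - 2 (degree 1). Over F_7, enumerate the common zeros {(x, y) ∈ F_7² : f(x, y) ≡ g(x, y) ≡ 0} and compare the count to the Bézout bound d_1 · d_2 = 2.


Common zeros: ∅; count = 0; Bézout bound = 2.

deg(f) = 2, deg(g) = 1, so Bézout bound = 2.
Scan x ∈ F_7. For each x, list the y ∈ F_7 with f(x, y) ≡ 0 and those with g(x, y) ≡ 0 (mod 7); the common zeros in that column are the intersection.
  x = 0: f ≡ 0 at y ∈ {4, 6}; g ≡ 0 at y ∈ {5}; common: ∅.
  x = 1: f ≡ 0 at y ∈ {3}; g ≡ 0 at y ∈ {5}; common: ∅.
  x = 2: f ≡ 0 at y ∈ {3, 6}; g ≡ 0 at y ∈ {5}; common: ∅.
  x = 3: f ≡ 0 at y ∈ ∅; g ≡ 0 at y ∈ {5}; common: ∅.
  x = 4: f ≡ 0 at y ∈ ∅; g ≡ 0 at y ∈ {5}; common: ∅.
  x = 5: f ≡ 0 at y ∈ {0, 4}; g ≡ 0 at y ∈ {5}; common: ∅.
  x = 6: f ≡ 0 at y ∈ {0}; g ≡ 0 at y ∈ {5}; common: ∅.
Collecting: common zeros = ∅, so the count is 0.
Comparison with the Bézout bound: 0 ≤ 2 = deg(f)·deg(g), as expected for curves with no common component (the affine F_7-count falls short of the bound because intersections may lie at infinity, over extension fields, or carry multiplicity).


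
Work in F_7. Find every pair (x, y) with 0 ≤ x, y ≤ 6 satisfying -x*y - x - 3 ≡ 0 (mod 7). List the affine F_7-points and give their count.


Affine F_7-points: {(1, 3), (2, 1), (3, 5), (4, 0), (5, 4), (6, 2)}; count = 6.

For each of the 49 pairs (x, y) ∈ F_7², evaluate f(x, y) mod 7. Record the zeros.
  x = 0: [0↦4, 1↦4, 2↦4, 3↦4, 4↦4, 5↦4, 6↦4]  zeros at y ∈ ∅
  x = 1: [0↦3, 1↦2, 2↦1, 3↦0, 4↦6, 5↦5, 6↦4]  zeros at y ∈ {3}
  x = 2: [0↦2, 1↦0, 2↦5, 3↦3, 4↦1, 5↦6, 6↦4]  zeros at y ∈ {1}
  x = 3: [0↦1, 1↦5, 2↦2, 3↦6, 4↦3, 5↦0, 6↦4]  zeros at y ∈ {5}
  x = 4: [0↦0, 1↦3, 2↦6, 3↦2, 4↦5, 5↦1, 6↦4]  zeros at y ∈ {0}
  x = 5: [0↦6, 1↦1, 2↦3, 3↦5, 4↦0, 5↦2, 6↦4]  zeros at y ∈ {4}
  x = 6: [0↦5, 1↦6, 2↦0, 3↦1, 4↦2, 5↦3, 6↦4]  zeros at y ∈ {2}
Collecting zeros: affine points = {(1, 3), (2, 1), (3, 5), (4, 0), (5, 4), (6, 2)}.
Total count |C(F_7)_aff| = 6.


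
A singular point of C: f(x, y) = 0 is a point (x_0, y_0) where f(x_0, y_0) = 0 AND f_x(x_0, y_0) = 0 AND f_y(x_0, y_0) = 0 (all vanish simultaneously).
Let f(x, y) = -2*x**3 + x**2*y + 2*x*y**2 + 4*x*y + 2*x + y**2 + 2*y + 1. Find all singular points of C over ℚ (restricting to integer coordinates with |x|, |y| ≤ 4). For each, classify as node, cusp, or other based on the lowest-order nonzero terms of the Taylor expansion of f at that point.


Singular points: {(0, -1)}; classification: node.

Compute partial derivatives:
  f_x = -6*x**2 + 2*x*y + 2*y**2 + 4*y + 2.
  f_y = x**2 + 4*x*y + 4*x + 2*y + 2.
Scan x_0 ∈ {−4, ..., 4}. For each x_0, f_y(x_0, y) is a polynomial in y; find its integer roots y ∈ {−4, ..., 4}, then test f_x and f at those candidates.
  x = -4: f_y(-4, y) = 2 - 14*y; no integer root y with |y| ≤ 4.
  x = -3: f_y(-3, y) = -10*y - 1; no integer root y with |y| ≤ 4.
  x = -2: f_y(-2, y) = -6*y - 2; no integer root y with |y| ≤ 4.
  x = -1: f_y(-1, y) = -2*y - 1; no integer root y with |y| ≤ 4.
  x = 0: f_y(0, y) = 2*y + 2; vanishes at y ∈ {-1}. (0, -1): f_x = 0, f = 0 — SINGULAR.
  x = 1: f_y(1, y) = 6*y + 7; no integer root y with |y| ≤ 4.
  x = 2: f_y(2, y) = 10*y + 14; no integer root y with |y| ≤ 4.
  x = 3: f_y(3, y) = 14*y + 23; no integer root y with |y| ≤ 4.
  x = 4: f_y(4, y) = 18*y + 34; no integer root y with |y| ≤ 4.
Only singular point on the grid: (0, -1).
Classify: substitute x = 0 + u, y = -1 + v and expand: f = -2*u**3 + u**2*v - u**2 + 2*u*v**2 + v**2.
No constant or linear terms (consistent with a singular point). Quadratic part: -u**2 + v**2. Cubic part: -2*u**3 + u**2*v + 2*u*v**2.
The quadratic part v**2 - u**2 = (v − u)(v + u) splits into two distinct linear factors, so there are two distinct tangent lines y − -1 = ±(x − 0) — this is a node (ordinary double point).
Classification: node.


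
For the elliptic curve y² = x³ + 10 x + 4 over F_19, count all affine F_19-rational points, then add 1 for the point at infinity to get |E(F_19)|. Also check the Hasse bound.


Affine points = {(0, 2), (0, 17), (3, 2), (3, 17), (8, 8), (8, 11), (9, 5), (9, 14), (11, 1), (11, 18), (12, 3), (12, 16), (14, 0), (16, 2), (16, 17)}; affine count = 15; |E(F_19)| = 16.

Discriminant check: Δ ∝ 4a³ + 27b² = 4·10³ + 27·4² = 4·1000 + 27·16 ≡ 5 (mod 19). Nonzero ⇒ E is nonsingular.
For each x ∈ F_19, compute rhs = x³ + 10·x + 4 mod 19, then count y ∈ F_19 with y² ≡ rhs.
  x = 0: rhs = 4, matching y values: 2, 17 (2 points).
  x = 1: rhs = 15, matching y values: none (0 points).
  x = 2: rhs = 13, matching y values: none (0 points).
  x = 3: rhs = 4, matching y values: 2, 17 (2 points).
  x = 4: rhs = 13, matching y values: none (0 points).
  x = 5: rhs = 8, matching y values: none (0 points).
  x = 6: rhs = 14, matching y values: none (0 points).
  x = 7: rhs = 18, matching y values: none (0 points).
  x = 8: rhs = 7, matching y values: 8, 11 (2 points).
  x = 9: rhs = 6, matching y values: 5, 14 (2 points).
  x = 10: rhs = 2, matching y values: none (0 points).
  x = 11: rhs = 1, matching y values: 1, 18 (2 points).
  x = 12: rhs = 9, matching y values: 3, 16 (2 points).
  x = 13: rhs = 13, matching y values: none (0 points).
  x = 14: rhs = 0, matching y values: 0 (1 points).
  x = 15: rhs = 14, matching y values: none (0 points).
  x = 16: rhs = 4, matching y values: 2, 17 (2 points).
  x = 17: rhs = 14, matching y values: none (0 points).
  x = 18: rhs = 12, matching y values: none (0 points).
Total affine count: 15.
Full point count |E(F_19)| = 15 + 1 = 16.
Hasse bound: |16 − (19+1)| = |-4| = 4 ≤ 2√19 ≈ 8.7178 ✓.


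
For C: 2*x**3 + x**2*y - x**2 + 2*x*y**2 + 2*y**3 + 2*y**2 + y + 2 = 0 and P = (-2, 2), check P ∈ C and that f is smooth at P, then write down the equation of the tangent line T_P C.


Tangent line at P: 28*x + 21*y + 14 = 0.

Step 1: f(-2, 2) = 0, so P lies on C.
Step 2: partial derivatives
  f_x(x, y) = 6*x**2 + 2*x*y - 2*x + 2*y**2, f_y(x, y) = x**2 + 4*x*y + 6*y**2 + 4*y + 1.
  f_x(P) = 28, f_y(P) = 21 (gradient nonzero, so P is smooth).
Step 3: tangent line at P: 28·(x − -2) + 21·(y − 2) = 0.
Expanding: 28*x + 21*y + 14 = 0.


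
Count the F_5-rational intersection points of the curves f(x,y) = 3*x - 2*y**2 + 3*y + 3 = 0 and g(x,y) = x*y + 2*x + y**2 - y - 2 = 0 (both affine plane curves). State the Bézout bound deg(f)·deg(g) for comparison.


Common zeros: ∅; count = 0; Bézout bound = 4.

deg(f) = 2, deg(g) = 2, so Bézout bound = 4.
Scan x ∈ F_5. For each x, list the y ∈ F_5 with f(x, y) ≡ 0 and those with g(x, y) ≡ 0 (mod 5); the common zeros in that column are the intersection.
  x = 0: f ≡ 0 at y ∈ ∅; g ≡ 0 at y ∈ {2, 4}; common: ∅.
  x = 1: f ≡ 0 at y ∈ ∅; g ≡ 0 at y ∈ {0}; common: ∅.
  x = 2: f ≡ 0 at y ∈ {1, 3}; g ≡ 0 at y ∈ ∅; common: ∅.
  x = 3: f ≡ 0 at y ∈ {2}; g ≡ 0 at y ∈ ∅; common: ∅.
  x = 4: f ≡ 0 at y ∈ {0, 4}; g ≡ 0 at y ∈ {1}; common: ∅.
Collecting: common zeros = ∅, so the count is 0.
Comparison with the Bézout bound: 0 ≤ 4 = deg(f)·deg(g), as expected for curves with no common component (the affine F_5-count falls short of the bound because intersections may lie at infinity, over extension fields, or carry multiplicity).


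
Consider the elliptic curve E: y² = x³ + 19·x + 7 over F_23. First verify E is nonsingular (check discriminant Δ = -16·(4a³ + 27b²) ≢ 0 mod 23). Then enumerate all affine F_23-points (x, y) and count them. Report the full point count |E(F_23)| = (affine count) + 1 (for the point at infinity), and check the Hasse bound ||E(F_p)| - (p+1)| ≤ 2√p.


Affine points = {(1, 2), (1, 21), (4, 3), (4, 20), (7, 0), (8, 2), (8, 21), (10, 1), (10, 22), (11, 11), (11, 12), (12, 10), (12, 13), (13, 6), (13, 17), (14, 2), (14, 21)}; affine count = 17; |E(F_23)| = 18.

Discriminant check: Δ ∝ 4a³ + 27b² = 4·19³ + 27·7² = 4·6859 + 27·49 ≡ 9 (mod 23). Nonzero ⇒ E is nonsingular.
For each x ∈ F_23, compute rhs = x³ + 19·x + 7 mod 23, then count y ∈ F_23 with y² ≡ rhs.
  x = 0: rhs = 7, matching y values: none (0 points).
  x = 1: rhs = 4, matching y values: 2, 21 (2 points).
  x = 2: rhs = 7, matching y values: none (0 points).
  x = 3: rhs = 22, matching y values: none (0 points).
  x = 4: rhs = 9, matching y values: 3, 20 (2 points).
  x = 5: rhs = 20, matching y values: none (0 points).
  x = 6: rhs = 15, matching y values: none (0 points).
  x = 7: rhs = 0, matching y values: 0 (1 points).
  x = 8: rhs = 4, matching y values: 2, 21 (2 points).
  x = 9: rhs = 10, matching y values: none (0 points).
  x = 10: rhs = 1, matching y values: 1, 22 (2 points).
  x = 11: rhs = 6, matching y values: 11, 12 (2 points).
  x = 12: rhs = 8, matching y values: 10, 13 (2 points).
  x = 13: rhs = 13, matching y values: 6, 17 (2 points).
  x = 14: rhs = 4, matching y values: 2, 21 (2 points).
  x = 15: rhs = 10, matching y values: none (0 points).
  x = 16: rhs = 14, matching y values: none (0 points).
  x = 17: rhs = 22, matching y values: none (0 points).
  x = 18: rhs = 17, matching y values: none (0 points).
  x = 19: rhs = 5, matching y values: none (0 points).
  x = 20: rhs = 15, matching y values: none (0 points).
  x = 21: rhs = 7, matching y values: none (0 points).
  x = 22: rhs = 10, matching y values: none (0 points).
Total affine count: 17.
Full point count |E(F_23)| = 17 + 1 = 18.
Hasse bound: |18 − (23+1)| = |-6| = 6 ≤ 2√23 ≈ 9.5917 ✓.


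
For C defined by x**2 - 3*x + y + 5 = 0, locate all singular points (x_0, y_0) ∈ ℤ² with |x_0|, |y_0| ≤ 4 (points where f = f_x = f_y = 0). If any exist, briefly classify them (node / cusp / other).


No singular points in the scanned grid; C is smooth there.

Compute partial derivatives:
  f_x = 2*x - 3.
  f_y = 1.
f_y = 1 is a nonzero constant, so f_y never vanishes: no point (x, y) can satisfy f = f_x = f_y = 0. In particular no (x, y) ∈ {−4, ..., 4}² is singular; the curve is smooth.


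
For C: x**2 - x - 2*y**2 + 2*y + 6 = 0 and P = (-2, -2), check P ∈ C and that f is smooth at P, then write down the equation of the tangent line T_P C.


Tangent line at P: -5*x + 10*y + 10 = 0.

Step 1: f(-2, -2) = 0, so P lies on C.
Step 2: partial derivatives
  f_x(x, y) = 2*x - 1, f_y(x, y) = 2 - 4*y.
  f_x(P) = -5, f_y(P) = 10 (gradient nonzero, so P is smooth).
Step 3: tangent line at P: -5·(x − -2) + 10·(y − -2) = 0.
Expanding: -5*x + 10*y + 10 = 0.


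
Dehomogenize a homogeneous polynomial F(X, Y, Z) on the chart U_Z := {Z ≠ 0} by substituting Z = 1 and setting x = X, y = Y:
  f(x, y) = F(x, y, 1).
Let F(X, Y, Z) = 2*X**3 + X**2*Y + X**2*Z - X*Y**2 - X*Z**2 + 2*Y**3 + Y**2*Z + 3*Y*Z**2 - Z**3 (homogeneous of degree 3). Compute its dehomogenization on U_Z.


f(x, y) = 2*x**3 + x**2*y + x**2 - x*y**2 - x + 2*y**3 + y**2 + 3*y - 1

On U_Z we set Z = 1. Each monomial c·X^i·Y^j·Z^k in F becomes c·x^i·y^j·1^k = c·x^i·y^j.
Substituting Z = 1: F(X, Y, 1) = 2*x**3 + x**2*y + x**2 - x*y**2 - x + 2*y**3 + y**2 + 3*y - 1.
Note: deg(f) ≤ deg(F) = 3; strict inequality happens when F is divisible by Z (lost terms).


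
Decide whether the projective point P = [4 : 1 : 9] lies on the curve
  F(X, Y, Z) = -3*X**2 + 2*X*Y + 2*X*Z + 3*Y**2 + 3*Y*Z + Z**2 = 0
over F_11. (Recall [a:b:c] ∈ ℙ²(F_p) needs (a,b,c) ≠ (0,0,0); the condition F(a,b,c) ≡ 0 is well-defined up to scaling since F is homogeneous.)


F(4,1,9) ≡ 0 (mod 11); P is on the curve.

Evaluate F(4, 1, 9) term-by-term (mod 11).
  -3*X**2 ↦ -3·16·1·1 = -48
  2*X*Y ↦ 2·4·1·1 = 8
  2*X*Z ↦ 2·4·1·9 = 72
  3*Y**2 ↦ 3·1·1·1 = 3
  3*Y*Z ↦ 3·1·1·9 = 27
  Z**2 ↦ 1·1·1·81 = 81
Sum: F(4, 1, 9) = (-48) + (8) + (72) + (3) + (27) + (81) = 143.
Reducing mod 11: 143 ≡ 0 (mod 11).
Since F(a, b, c) ≡ 0 (mod 11), P lies on the curve.


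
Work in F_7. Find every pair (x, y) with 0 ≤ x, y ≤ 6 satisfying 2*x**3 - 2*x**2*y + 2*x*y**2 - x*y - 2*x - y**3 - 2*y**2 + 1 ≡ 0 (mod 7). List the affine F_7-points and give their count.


Affine F_7-points: {(0, 6), (1, 3), (2, 2), (2, 5), (3, 0), (3, 4)}; count = 6.

For each of the 49 pairs (x, y) ∈ F_7², evaluate f(x, y) mod 7. Record the zeros.
  x = 0: [0↦1, 1↦5, 2↦6, 3↦5, 4↦3, 5↦1, 6↦0]  zeros at y ∈ {6}
  x = 1: [0↦1, 1↦4, 2↦1, 3↦0, 4↦2, 5↦1, 6↦5]  zeros at y ∈ {3}
  x = 2: [0↦6, 1↦4, 2↦0, 3↦2, 4↦4, 5↦0, 6↦5]  zeros at y ∈ {2, 5}
  x = 3: [0↦0, 1↦3, 2↦1, 3↦2, 4↦0, 5↦3, 6↦5]  zeros at y ∈ {0, 4}
  x = 4: [0↦2, 1↦6, 2↦2, 3↦5, 4↦2, 5↦1, 6↦3]  zeros at y ∈ ∅
  x = 5: [0↦3, 1↦4, 2↦1, 3↦2, 4↦1, 5↦6, 6↦4]  zeros at y ∈ ∅
  x = 6: [0↦1, 1↦2, 2↦3, 3↦5, 4↦2, 5↦2, 6↦6]  zeros at y ∈ ∅
Collecting zeros: affine points = {(0, 6), (1, 3), (2, 2), (2, 5), (3, 0), (3, 4)}.
Total count |C(F_7)_aff| = 6.
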